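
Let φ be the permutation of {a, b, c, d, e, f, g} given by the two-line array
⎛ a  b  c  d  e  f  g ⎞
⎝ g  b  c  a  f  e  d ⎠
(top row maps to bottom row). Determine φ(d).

The entry below d in the array is a, so φ(d) = a.

a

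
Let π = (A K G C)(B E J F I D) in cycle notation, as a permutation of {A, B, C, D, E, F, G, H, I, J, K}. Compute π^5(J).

E

J lies in the 6-cycle (B E J F I D).
Advancing 5 steps from J: J → F → I → D → B → E.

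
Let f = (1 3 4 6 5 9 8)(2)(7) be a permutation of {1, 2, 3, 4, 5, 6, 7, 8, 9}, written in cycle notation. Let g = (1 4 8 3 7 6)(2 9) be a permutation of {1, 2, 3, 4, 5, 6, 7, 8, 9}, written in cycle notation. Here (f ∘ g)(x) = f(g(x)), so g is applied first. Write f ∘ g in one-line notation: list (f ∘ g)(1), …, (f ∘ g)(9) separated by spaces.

(f ∘ g)(x) = f(g(x)). Computing each image: f(g(1)) = f(4) = 6, f(g(2)) = f(9) = 8, f(g(3)) = f(7) = 7, f(g(4)) = f(8) = 1, f(g(5)) = f(5) = 9, f(g(6)) = f(1) = 3, f(g(7)) = f(6) = 5, f(g(8)) = f(3) = 4, f(g(9)) = f(2) = 2.
Hence f ∘ g = [6 8 7 1 9 3 5 4 2].

6 8 7 1 9 3 5 4 2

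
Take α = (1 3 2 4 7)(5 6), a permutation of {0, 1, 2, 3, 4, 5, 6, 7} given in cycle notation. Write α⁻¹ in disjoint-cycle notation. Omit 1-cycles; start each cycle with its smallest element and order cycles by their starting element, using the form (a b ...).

(1 7 4 2 3)(5 6)

The inverse reverses each cycle.
After reversing and putting each cycle's least element first, α⁻¹ = (1 7 4 2 3)(5 6).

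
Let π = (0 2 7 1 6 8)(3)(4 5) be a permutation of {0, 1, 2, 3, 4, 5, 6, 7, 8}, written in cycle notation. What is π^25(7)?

1

7 lies in the 6-cycle (0 2 7 1 6 8).
Powers repeat with period 6 on this cycle, and 25 mod 6 = 1, so π^25(7) = π^1(7).
Advancing 1 step from 7: 7 → 1.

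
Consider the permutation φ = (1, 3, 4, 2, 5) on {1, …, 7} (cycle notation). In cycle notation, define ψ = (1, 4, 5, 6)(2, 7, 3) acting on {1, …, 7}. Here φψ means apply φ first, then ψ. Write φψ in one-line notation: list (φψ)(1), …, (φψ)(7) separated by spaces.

2 6 5 7 4 1 3

(φψ)(x) = ψ(φ(x)). Computing each image: ψ(φ(1)) = ψ(3) = 2, ψ(φ(2)) = ψ(5) = 6, ψ(φ(3)) = ψ(4) = 5, ψ(φ(4)) = ψ(2) = 7, ψ(φ(5)) = ψ(1) = 4, ψ(φ(6)) = ψ(6) = 1, ψ(φ(7)) = ψ(7) = 3.
Hence φψ = [2 6 5 7 4 1 3].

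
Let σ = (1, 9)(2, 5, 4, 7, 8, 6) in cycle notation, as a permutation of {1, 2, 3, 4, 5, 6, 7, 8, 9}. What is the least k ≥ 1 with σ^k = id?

6

The disjoint cycles have lengths 6, 2, 1.
The order is lcm(6, 2) = 6.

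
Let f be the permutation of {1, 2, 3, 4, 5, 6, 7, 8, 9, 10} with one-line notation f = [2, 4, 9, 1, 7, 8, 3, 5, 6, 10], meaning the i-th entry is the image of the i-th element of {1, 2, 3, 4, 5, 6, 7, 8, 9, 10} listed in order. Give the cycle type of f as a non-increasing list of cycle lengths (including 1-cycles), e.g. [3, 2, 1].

[6, 3, 1]

The disjoint cycles are (1, 2, 4)(3, 9, 6, 8, 5, 7)(10), with lengths 6, 3, 1 in non-increasing order.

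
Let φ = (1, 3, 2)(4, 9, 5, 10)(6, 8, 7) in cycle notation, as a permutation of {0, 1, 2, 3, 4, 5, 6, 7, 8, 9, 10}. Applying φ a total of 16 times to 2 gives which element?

1

2 lies in the 3-cycle (1, 3, 2).
Powers repeat with period 3 on this cycle, and 16 mod 3 = 1, so φ^16(2) = φ^1(2).
Advancing 1 step from 2: 2 → 1.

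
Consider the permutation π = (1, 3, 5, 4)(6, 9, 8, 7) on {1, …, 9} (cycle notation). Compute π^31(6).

6 lies in the 4-cycle (6, 9, 8, 7).
On a 4-cycle, π^4 is the identity, so π^31 = π^3 there (31 ≡ 3 mod 4).
Advancing 3 steps from 6: 6 → 9 → 8 → 7.

7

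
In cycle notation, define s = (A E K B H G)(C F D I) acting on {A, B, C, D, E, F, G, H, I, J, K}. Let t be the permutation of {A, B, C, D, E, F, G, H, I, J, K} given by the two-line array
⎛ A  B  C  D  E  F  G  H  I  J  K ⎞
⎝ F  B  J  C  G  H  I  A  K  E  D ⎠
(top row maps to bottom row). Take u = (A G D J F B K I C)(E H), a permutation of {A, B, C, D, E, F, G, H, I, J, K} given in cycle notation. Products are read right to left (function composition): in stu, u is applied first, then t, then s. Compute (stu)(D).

(stu)(D) = s(t(u(D))). u(D) = J, then t(J) = E, then s(E) = K, so the result is K.

K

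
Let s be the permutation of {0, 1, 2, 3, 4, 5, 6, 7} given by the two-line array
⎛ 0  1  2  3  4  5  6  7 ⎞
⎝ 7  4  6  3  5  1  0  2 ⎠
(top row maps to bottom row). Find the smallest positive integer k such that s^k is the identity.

12

Decomposing into disjoint cycles gives cycle lengths 4, 3, 1.
The order is lcm(4, 3) = 12.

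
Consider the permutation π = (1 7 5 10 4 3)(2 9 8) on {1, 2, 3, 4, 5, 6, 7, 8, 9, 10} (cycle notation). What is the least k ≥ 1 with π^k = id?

The disjoint cycles have lengths 6, 3, 1.
The order of π is the least common multiple of its cycle lengths: lcm(6, 3) = 6.

6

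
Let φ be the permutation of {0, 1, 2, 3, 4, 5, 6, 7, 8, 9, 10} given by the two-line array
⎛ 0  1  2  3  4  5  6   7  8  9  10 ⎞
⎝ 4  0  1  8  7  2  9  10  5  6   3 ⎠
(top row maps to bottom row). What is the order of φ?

The disjoint-cycle form of φ has cycle lengths 9, 2.
Since disjoint cycles commute, ord(φ) = lcm(9, 2) = 18.

18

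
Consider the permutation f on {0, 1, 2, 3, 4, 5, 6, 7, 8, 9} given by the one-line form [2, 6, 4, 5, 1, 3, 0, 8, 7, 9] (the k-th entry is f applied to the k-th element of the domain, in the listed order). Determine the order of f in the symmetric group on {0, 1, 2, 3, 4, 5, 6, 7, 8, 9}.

Decomposing into disjoint cycles gives cycle lengths 5, 2, 2, 1.
The order of f is the least common multiple of its cycle lengths: lcm(5, 2, 2) = 10.

10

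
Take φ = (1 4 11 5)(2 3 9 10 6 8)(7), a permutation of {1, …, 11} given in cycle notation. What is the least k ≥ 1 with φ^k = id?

12

The cycle type of φ is (6, 4, 1).
The order is lcm(6, 4) = 12.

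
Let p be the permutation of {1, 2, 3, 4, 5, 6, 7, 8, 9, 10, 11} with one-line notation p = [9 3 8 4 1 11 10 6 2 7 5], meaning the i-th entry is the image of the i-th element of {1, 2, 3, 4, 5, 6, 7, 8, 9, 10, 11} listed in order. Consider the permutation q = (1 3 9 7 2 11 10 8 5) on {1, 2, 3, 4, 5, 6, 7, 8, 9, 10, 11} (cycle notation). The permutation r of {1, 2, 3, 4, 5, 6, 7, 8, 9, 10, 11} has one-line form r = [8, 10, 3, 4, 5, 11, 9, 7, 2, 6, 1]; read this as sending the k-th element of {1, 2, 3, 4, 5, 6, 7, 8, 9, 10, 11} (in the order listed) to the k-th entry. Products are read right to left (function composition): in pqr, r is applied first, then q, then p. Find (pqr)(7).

Chase 7: r(7) = 9; q(9) = 7; p(7) = 10. Hence (pqr)(7) = 10.

10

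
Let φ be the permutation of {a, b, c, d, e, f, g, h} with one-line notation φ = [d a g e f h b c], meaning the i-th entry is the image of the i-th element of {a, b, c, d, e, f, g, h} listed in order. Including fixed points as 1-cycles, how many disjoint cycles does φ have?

1

The cycle decomposition is (a, d, e, f, h, c, g, b), which has 1 cycle (counting 1-cycles).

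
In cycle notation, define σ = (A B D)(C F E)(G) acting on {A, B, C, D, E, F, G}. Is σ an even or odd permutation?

even

The cycle lengths are 3, 3, 1.
A cycle is odd iff its length is even; σ has 0 even-length cycles, so sgn(σ) = (−1)^0 and σ is even.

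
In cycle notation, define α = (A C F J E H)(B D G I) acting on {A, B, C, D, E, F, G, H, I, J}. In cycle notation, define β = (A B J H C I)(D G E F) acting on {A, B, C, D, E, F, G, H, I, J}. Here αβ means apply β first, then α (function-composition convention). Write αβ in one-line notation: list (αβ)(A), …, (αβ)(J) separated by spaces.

D E B I J G H F C A

For each element, apply β then α: A → B → D; B → J → E; C → I → B; D → G → I; E → F → J; F → D → G; G → E → H; H → C → F; I → A → C; J → H → A.
So αβ in one-line form is D E B I J G H F C A.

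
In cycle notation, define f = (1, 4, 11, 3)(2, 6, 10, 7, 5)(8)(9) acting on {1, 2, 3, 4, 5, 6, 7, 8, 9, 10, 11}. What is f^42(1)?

11

1 lies in the 4-cycle (1, 4, 11, 3).
On a 4-cycle, f^4 is the identity, so f^42 = f^2 there (42 ≡ 2 mod 4).
Stepping 2 places around the cycle: 1 → 4 → 11.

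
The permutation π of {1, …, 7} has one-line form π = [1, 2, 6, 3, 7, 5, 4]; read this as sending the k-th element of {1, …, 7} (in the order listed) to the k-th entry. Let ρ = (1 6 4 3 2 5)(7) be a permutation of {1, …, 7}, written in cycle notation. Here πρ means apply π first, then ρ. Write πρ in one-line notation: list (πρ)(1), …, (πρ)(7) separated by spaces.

Chase each element through π then ρ: 1 → 1 → 6; 2 → 2 → 5; 3 → 6 → 4; 4 → 3 → 2; 5 → 7 → 7; 6 → 5 → 1; 7 → 4 → 3.
Collecting the images, πρ = [6 5 4 2 7 1 3].

6 5 4 2 7 1 3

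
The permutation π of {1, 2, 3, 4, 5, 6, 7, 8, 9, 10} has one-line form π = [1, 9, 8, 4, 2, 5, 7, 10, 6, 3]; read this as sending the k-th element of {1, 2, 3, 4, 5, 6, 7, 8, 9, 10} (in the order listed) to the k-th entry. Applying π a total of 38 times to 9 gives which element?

5

Tracing 9 → 6 → … returns to 9 after 4 steps, so 9 lies in a 4-cycle (2, 9, 6, 5).
Since the cycle has length 4, π^38 acts on it the same as π^2 (38 mod 4 = 2).
Advancing 2 steps from 9: 9 → 6 → 5.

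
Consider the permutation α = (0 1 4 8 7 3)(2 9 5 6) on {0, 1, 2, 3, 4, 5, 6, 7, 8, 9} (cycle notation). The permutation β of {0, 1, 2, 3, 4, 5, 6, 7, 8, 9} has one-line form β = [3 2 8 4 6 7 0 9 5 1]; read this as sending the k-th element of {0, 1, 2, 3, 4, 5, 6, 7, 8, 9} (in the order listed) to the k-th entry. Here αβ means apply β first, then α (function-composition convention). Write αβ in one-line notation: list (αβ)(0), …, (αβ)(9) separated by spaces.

Chase each element through β then α: 0 → 3 → 0; 1 → 2 → 9; 2 → 8 → 7; 3 → 4 → 8; 4 → 6 → 2; 5 → 7 → 3; 6 → 0 → 1; 7 → 9 → 5; 8 → 5 → 6; 9 → 1 → 4.
Collecting the images, αβ = [0 9 7 8 2 3 1 5 6 4].

0 9 7 8 2 3 1 5 6 4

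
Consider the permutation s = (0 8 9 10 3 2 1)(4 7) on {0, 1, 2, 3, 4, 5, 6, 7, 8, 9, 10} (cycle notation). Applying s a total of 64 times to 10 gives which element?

10 lies in the 7-cycle (0 8 9 10 3 2 1).
Since the cycle has length 7, s^64 acts on it the same as s^1 (64 mod 7 = 1).
Stepping 1 place around the cycle: 10 → 3.

3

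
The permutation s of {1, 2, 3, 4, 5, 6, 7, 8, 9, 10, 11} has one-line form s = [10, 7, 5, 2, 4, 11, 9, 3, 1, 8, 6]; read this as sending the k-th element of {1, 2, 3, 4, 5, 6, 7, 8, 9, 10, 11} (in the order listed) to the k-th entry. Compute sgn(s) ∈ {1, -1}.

In disjoint-cycle form the cycle lengths are 9, 2.
A cycle of length ℓ contributes ℓ−1 transpositions, so s is a product of 8 + 1 = 9 transpositions — odd.

-1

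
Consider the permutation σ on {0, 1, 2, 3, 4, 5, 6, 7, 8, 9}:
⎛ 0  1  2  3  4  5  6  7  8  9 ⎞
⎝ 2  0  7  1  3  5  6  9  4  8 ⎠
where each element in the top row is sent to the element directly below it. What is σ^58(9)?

4

Tracing 9 → 8 → … returns to 9 after 8 steps, so 9 lies in an 8-cycle (0 2 7 9 8 4 3 1).
On an 8-cycle, σ^8 is the identity, so σ^58 = σ^2 there (58 ≡ 2 mod 8).
Stepping 2 places around the cycle: 9 → 8 → 4.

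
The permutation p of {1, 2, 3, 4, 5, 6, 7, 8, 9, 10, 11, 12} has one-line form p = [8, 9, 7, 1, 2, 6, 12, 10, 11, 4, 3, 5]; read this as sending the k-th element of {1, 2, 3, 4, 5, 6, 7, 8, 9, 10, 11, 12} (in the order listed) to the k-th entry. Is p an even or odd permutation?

In disjoint-cycle form the cycle lengths are 7, 4, 1.
A cycle is odd iff its length is even; p has 1 even-length cycle, so sgn(p) = (−1)^1 and p is odd.

odd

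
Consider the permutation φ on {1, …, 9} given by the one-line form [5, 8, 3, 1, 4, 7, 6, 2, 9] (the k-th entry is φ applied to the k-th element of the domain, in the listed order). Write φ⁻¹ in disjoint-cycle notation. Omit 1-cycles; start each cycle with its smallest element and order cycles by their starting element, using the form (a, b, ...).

The cycle decomposition of φ is (1, 5, 4)(2, 8)(6, 7).
The inverse reverses every cycle; in canonical form, φ⁻¹ = (1, 4, 5)(2, 8)(6, 7).

(1, 4, 5)(2, 8)(6, 7)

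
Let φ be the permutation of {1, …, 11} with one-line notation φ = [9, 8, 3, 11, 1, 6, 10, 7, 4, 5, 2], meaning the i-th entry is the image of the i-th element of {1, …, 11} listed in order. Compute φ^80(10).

7

Tracing 10 → 5 → … returns to 10 after 9 steps, so 10 lies in a 9-cycle (1, 9, 4, 11, 2, 8, 7, 10, 5).
On a 9-cycle, φ^9 is the identity, so φ^80 = φ^8 there (80 ≡ 8 mod 9).
Stepping 8 places around the cycle: 10 → 5 → 1 → 9 → 4 → 11 → 2 → 8 → 7.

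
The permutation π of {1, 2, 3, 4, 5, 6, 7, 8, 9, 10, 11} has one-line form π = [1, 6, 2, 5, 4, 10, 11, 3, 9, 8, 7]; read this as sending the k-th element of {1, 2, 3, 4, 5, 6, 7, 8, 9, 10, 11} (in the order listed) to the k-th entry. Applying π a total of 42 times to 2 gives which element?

10

Tracing 2 → 6 → … returns to 2 after 5 steps, so 2 lies in a 5-cycle (2 6 10 8 3).
Since the cycle has length 5, π^42 acts on it the same as π^2 (42 mod 5 = 2).
Advancing 2 steps from 2: 2 → 6 → 10.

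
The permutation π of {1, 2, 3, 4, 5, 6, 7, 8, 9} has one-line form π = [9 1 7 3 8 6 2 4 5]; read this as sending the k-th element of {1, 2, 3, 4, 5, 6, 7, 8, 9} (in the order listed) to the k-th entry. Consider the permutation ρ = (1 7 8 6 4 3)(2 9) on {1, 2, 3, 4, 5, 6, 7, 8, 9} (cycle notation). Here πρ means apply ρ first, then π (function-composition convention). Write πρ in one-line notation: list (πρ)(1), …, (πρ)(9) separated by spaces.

2 5 9 7 8 3 4 6 1

(πρ)(x) = π(ρ(x)). Computing each image: π(ρ(1)) = π(7) = 2, π(ρ(2)) = π(9) = 5, π(ρ(3)) = π(1) = 9, π(ρ(4)) = π(3) = 7, π(ρ(5)) = π(5) = 8, π(ρ(6)) = π(4) = 3, π(ρ(7)) = π(8) = 4, π(ρ(8)) = π(6) = 6, π(ρ(9)) = π(2) = 1.
Hence πρ = [2 5 9 7 8 3 4 6 1].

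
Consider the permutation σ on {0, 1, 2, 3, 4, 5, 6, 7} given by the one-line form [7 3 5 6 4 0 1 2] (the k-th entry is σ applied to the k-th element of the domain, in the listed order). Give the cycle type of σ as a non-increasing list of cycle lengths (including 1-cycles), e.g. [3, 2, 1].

[4, 3, 1]

The disjoint cycles are (0, 7, 2, 5)(1, 3, 6)(4), with lengths 4, 3, 1 in non-increasing order.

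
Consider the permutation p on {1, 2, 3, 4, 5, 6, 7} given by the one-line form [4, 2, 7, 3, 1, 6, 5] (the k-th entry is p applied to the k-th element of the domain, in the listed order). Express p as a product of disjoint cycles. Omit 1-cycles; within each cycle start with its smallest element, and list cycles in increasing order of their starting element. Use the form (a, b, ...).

From 1: 1 → 4 → 3 → 7 → 5 → 1, closing the cycle (1, 4, 3, 7, 5).
Continuing from each remaining unvisited element yields (1, 4, 3, 7, 5).

(1, 4, 3, 7, 5)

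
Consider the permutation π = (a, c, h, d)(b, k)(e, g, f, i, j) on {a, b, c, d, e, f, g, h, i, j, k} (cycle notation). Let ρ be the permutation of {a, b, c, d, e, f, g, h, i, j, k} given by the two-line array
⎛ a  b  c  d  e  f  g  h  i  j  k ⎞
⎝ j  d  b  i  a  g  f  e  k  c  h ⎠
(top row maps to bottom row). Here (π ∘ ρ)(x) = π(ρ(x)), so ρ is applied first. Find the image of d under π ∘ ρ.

(π ∘ ρ)(d) = π(ρ(d)). ρ(d) = i, then π(i) = j. So (π ∘ ρ)(d) = j.

j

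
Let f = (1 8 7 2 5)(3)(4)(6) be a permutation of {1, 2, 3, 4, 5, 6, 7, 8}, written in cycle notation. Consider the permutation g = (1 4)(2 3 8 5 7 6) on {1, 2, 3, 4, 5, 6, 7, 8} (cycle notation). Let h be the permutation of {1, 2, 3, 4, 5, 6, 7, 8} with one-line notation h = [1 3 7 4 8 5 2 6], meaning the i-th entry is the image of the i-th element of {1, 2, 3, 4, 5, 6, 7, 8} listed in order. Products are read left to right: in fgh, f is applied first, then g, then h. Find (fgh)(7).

7

Apply the permutations in order: f(7) = 2, then g(2) = 3, then h(3) = 7. So (fgh)(7) = 7.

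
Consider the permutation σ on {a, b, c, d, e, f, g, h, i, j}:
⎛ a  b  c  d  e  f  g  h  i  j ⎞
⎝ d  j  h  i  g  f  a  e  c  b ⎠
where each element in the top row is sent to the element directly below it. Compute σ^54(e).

c

Tracing e → g → … returns to e after 7 steps, so e lies in a 7-cycle (a, d, i, c, h, e, g).
On a 7-cycle, σ^7 is the identity, so σ^54 = σ^5 there (54 ≡ 5 mod 7).
Stepping 5 places around the cycle: e → g → a → d → i → c.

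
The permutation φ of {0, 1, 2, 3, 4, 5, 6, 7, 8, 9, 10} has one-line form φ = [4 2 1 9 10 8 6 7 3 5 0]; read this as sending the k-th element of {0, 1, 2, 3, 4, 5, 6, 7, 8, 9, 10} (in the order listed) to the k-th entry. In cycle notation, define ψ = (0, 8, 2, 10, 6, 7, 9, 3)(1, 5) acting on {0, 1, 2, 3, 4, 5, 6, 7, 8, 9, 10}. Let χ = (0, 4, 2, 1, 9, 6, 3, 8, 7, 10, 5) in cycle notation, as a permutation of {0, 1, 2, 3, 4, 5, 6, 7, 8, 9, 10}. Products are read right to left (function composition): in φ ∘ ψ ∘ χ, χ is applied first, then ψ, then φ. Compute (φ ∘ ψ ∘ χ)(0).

Chase 0: χ(0) = 4; ψ(4) = 4; φ(4) = 10. Hence (φ ∘ ψ ∘ χ)(0) = 10.

10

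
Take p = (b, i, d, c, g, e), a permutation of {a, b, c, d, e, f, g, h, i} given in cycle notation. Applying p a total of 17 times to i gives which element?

i lies in the 6-cycle (b, i, d, c, g, e).
Powers repeat with period 6 on this cycle, and 17 mod 6 = 5, so p^17(i) = p^5(i).
Stepping 5 places around the cycle: i → d → c → g → e → b.

b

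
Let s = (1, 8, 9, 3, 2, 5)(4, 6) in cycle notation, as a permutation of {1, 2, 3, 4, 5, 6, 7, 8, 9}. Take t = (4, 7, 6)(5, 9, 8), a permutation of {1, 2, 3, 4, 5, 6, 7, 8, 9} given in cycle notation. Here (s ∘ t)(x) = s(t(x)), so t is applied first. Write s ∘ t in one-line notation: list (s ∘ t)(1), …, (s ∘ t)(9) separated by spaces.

For each element, apply t then s: 1 → 1 → 8; 2 → 2 → 5; 3 → 3 → 2; 4 → 7 → 7; 5 → 9 → 3; 6 → 4 → 6; 7 → 6 → 4; 8 → 5 → 1; 9 → 8 → 9.
Collecting the images, s ∘ t = [8 5 2 7 3 6 4 1 9].

8 5 2 7 3 6 4 1 9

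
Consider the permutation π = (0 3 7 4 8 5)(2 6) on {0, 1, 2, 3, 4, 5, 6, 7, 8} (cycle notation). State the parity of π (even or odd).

The cycle lengths are 6, 2, 1.
A cycle is odd iff its length is even; π has 2 even-length cycles, so sgn(π) = (−1)^2 and π is even.

even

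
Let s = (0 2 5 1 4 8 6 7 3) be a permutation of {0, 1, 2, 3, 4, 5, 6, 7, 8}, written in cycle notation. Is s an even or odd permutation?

The cycle lengths are 9.
A cycle is odd iff its length is even; s has 0 even-length cycles, so sgn(s) = (−1)^0 and s is even.

even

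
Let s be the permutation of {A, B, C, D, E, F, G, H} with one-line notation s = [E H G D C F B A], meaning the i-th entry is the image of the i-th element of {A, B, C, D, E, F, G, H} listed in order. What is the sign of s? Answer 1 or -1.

In disjoint-cycle form the cycle lengths are 6, 1, 1.
A cycle of length ℓ contributes ℓ−1 transpositions, so s is a product of 5 transpositions — odd.

-1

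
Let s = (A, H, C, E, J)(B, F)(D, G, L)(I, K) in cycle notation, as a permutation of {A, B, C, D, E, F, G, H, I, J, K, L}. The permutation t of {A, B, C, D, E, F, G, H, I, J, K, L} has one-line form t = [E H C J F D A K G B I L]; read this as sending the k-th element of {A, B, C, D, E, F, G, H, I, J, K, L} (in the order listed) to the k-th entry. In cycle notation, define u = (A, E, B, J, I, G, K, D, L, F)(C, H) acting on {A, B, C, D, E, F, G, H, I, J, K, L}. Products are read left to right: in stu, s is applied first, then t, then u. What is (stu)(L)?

I

Apply the permutations in order: s(L) = D, then t(D) = J, then u(J) = I. So (stu)(L) = I.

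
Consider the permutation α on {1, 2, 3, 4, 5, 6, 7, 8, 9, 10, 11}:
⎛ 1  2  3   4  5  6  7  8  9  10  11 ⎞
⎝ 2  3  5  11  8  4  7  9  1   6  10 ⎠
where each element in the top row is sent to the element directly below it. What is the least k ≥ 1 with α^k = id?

The disjoint-cycle form of α has cycle lengths 6, 4, 1.
The order of α is the least common multiple of its cycle lengths: lcm(6, 4) = 12.

12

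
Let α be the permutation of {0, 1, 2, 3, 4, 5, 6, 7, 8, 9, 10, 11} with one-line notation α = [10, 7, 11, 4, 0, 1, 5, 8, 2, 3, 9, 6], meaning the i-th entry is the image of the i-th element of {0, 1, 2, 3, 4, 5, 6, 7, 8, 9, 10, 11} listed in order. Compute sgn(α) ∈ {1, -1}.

1

In disjoint-cycle form the cycle lengths are 7, 5.
A cycle is odd iff its length is even; α has 0 even-length cycles, so sgn(α) = (−1)^0 and α is even.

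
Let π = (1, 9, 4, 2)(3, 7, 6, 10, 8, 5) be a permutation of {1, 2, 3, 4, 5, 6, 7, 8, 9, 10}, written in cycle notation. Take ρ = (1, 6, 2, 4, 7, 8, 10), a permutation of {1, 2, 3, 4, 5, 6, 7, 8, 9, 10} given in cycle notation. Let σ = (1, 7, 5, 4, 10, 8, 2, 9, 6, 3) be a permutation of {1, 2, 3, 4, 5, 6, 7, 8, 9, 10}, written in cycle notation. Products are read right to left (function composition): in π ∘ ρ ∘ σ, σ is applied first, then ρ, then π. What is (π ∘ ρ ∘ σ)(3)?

(π ∘ ρ ∘ σ)(3) = π(ρ(σ(3))). σ(3) = 1, then ρ(1) = 6, then π(6) = 10, so the result is 10.

10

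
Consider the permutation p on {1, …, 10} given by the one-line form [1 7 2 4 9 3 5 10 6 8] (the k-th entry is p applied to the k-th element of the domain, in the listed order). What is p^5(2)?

3

Tracing 2 → 7 → … returns to 2 after 6 steps, so 2 lies in a 6-cycle (2 7 5 9 6 3).
Stepping 5 places around the cycle: 2 → 7 → 5 → 9 → 6 → 3.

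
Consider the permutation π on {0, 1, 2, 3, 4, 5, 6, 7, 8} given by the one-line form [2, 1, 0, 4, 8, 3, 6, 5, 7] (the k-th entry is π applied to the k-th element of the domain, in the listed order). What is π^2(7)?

3

Tracing 7 → 5 → … returns to 7 after 5 steps, so 7 lies in a 5-cycle (3 4 8 7 5).
Advancing 2 steps from 7: 7 → 5 → 3.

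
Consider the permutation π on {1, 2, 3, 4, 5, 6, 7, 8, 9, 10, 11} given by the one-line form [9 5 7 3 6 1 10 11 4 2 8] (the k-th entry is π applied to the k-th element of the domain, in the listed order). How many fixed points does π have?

0

No element satisfies π(x) = x, so there are 0 fixed points.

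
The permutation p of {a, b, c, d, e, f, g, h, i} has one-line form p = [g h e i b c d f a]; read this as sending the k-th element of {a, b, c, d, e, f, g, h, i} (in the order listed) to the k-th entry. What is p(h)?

h is element number 8 of the domain, and entry number 8 of the one-line form is f, so p(h) = f.

f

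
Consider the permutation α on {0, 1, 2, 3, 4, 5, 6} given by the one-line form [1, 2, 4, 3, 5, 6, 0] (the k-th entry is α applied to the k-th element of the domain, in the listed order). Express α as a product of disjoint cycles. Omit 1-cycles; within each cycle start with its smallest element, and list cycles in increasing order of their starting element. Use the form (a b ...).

(0 1 2 4 5 6)

Start at 0 and follow images: 0 → 1 → 2 → 4 → 5 → 6 → 0, giving the cycle (0 1 2 4 5 6).
Continuing from each remaining unvisited element yields (0 1 2 4 5 6).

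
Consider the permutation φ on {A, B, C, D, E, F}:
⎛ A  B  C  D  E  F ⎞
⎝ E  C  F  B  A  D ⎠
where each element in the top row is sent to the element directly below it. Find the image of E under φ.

The entry below E in the array is A, so φ(E) = A.

A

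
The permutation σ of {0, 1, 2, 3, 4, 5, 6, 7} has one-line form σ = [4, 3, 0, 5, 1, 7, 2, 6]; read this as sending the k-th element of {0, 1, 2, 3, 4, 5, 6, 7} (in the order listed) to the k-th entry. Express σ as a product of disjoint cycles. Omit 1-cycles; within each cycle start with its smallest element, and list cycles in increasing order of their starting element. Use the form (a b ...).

(0 4 1 3 5 7 6 2)

Iterating σ from 0 gives 0 → 4 → 1 → 3 → 5 → 7 → 6 → 2 → 0; that is the 8-cycle (0 4 1 3 5 7 6 2).
Repeating from the next unused element and collecting all non-trivial cycles gives (0 4 1 3 5 7 6 2).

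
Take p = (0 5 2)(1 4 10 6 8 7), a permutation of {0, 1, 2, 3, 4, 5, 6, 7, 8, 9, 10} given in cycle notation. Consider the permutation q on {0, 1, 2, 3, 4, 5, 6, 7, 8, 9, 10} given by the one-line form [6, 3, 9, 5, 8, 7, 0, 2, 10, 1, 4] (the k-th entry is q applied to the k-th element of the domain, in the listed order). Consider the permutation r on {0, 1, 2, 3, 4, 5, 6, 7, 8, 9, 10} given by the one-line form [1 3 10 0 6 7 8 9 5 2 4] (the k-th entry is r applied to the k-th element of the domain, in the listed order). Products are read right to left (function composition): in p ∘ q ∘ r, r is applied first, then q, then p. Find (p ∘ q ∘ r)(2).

(p ∘ q ∘ r)(2) = p(q(r(2))). r(2) = 10, then q(10) = 4, then p(4) = 10, so the result is 10.

10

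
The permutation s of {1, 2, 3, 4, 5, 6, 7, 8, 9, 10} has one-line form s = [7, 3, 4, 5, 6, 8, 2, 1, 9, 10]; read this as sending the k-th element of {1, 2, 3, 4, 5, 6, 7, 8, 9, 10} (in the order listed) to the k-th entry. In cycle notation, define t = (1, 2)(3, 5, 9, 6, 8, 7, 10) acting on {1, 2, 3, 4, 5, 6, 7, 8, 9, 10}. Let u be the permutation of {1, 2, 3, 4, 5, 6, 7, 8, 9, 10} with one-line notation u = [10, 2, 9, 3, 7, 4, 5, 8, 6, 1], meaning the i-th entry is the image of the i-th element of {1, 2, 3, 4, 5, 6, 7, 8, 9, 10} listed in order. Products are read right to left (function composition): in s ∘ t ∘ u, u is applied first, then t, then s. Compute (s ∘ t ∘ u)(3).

8

Chase 3: u(3) = 9; t(9) = 6; s(6) = 8. Hence (s ∘ t ∘ u)(3) = 8.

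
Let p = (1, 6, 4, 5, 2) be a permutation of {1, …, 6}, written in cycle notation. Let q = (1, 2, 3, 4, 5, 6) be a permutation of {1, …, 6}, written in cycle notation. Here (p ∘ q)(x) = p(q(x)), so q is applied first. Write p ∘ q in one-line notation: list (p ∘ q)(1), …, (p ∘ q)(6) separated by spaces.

1 3 5 2 4 6

(p ∘ q)(x) = p(q(x)). Computing each image: p(q(1)) = p(2) = 1, p(q(2)) = p(3) = 3, p(q(3)) = p(4) = 5, p(q(4)) = p(5) = 2, p(q(5)) = p(6) = 4, p(q(6)) = p(1) = 6.
Hence p ∘ q = [1 3 5 2 4 6].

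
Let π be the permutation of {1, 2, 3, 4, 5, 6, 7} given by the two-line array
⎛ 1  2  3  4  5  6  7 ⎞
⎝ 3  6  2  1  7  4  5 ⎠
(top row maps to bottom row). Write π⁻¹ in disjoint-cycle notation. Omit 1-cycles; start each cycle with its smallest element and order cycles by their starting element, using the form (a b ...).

First write π in disjoint cycles: (1 3 2 6 4)(5 7).
Reversing each cycle (and rotating so the smallest element leads) gives π⁻¹ = (1 4 6 2 3)(5 7).

(1 4 6 2 3)(5 7)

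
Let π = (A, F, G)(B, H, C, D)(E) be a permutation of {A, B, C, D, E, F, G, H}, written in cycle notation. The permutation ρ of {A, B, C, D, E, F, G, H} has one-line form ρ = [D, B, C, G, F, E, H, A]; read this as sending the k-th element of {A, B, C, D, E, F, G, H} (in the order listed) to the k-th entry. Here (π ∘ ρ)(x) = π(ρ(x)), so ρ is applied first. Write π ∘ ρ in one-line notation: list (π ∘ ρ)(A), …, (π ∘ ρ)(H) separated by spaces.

B H D A G E C F

For each element, apply ρ then π: A → D → B; B → B → H; C → C → D; D → G → A; E → F → G; F → E → E; G → H → C; H → A → F.
So π ∘ ρ in one-line form is B H D A G E C F.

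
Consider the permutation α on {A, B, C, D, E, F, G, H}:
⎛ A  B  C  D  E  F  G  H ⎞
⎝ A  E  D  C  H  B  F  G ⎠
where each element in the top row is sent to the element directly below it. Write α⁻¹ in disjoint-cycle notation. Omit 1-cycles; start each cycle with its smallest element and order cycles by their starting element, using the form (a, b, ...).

The cycle decomposition of α is (B, E, H, G, F)(C, D).
The inverse reverses every cycle; in canonical form, α⁻¹ = (B, F, G, H, E)(C, D).

(B, F, G, H, E)(C, D)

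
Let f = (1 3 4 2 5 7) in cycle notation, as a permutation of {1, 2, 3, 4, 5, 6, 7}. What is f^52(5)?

4

5 lies in the 6-cycle (1 3 4 2 5 7).
On a 6-cycle, f^6 is the identity, so f^52 = f^4 there (52 ≡ 4 mod 6).
Advancing 4 steps from 5: 5 → 7 → 1 → 3 → 4.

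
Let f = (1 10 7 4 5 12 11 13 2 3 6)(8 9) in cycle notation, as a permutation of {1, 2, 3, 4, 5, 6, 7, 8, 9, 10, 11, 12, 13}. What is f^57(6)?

6 lies in the 11-cycle (1 10 7 4 5 12 11 13 2 3 6).
Since the cycle has length 11, f^57 acts on it the same as f^2 (57 mod 11 = 2).
Advancing 2 steps from 6: 6 → 1 → 10.

10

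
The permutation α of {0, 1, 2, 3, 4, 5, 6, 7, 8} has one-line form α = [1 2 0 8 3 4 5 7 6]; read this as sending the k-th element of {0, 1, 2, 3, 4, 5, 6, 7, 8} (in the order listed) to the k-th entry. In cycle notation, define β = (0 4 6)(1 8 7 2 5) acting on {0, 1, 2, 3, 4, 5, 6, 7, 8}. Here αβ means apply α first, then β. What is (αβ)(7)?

α(7) = 7, then β(7) = 2; composing gives (αβ)(7) = 2.

2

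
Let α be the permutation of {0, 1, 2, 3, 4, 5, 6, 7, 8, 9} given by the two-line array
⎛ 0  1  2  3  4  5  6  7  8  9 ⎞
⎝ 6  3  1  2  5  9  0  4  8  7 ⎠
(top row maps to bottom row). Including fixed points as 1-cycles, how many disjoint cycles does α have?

4

The cycle decomposition is (0 6)(1 3 2)(4 5 9 7)(8), which has 4 cycles (counting 1-cycles).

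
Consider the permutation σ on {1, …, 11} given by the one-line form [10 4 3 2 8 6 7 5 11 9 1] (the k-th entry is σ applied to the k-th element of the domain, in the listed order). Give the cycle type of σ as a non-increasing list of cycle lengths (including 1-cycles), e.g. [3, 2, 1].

The disjoint cycles are (1 10 9 11)(2 4)(3)(5 8)(6)(7), with lengths 4, 2, 2, 1, 1, 1 in non-increasing order.

[4, 2, 2, 1, 1, 1]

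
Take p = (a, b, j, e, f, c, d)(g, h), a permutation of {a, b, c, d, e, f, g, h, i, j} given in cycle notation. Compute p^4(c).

j

c lies in the 7-cycle (a, b, j, e, f, c, d).
Advancing 4 steps from c: c → d → a → b → j.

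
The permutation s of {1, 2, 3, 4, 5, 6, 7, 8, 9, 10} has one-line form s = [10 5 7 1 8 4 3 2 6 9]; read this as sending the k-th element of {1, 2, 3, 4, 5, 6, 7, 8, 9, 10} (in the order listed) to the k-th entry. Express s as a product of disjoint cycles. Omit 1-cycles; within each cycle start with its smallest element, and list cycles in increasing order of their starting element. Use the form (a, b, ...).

(1, 10, 9, 6, 4)(2, 5, 8)(3, 7)

Iterating s from 1 gives 1 → 10 → 9 → 6 → 4 → 1; that is the 5-cycle (1, 10, 9, 6, 4).
Repeating from the next unused element and collecting all non-trivial cycles gives (1, 10, 9, 6, 4)(2, 5, 8)(3, 7).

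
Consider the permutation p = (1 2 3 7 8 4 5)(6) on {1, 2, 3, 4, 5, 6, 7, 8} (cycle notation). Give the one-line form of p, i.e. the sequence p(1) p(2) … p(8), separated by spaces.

Reading each image from the cycles: 1→2, 2→3, 3→7, 4→5, 5→1, 6→6, 7→8, 8→4.
Listing these in domain order gives 2 3 7 5 1 6 8 4.

2 3 7 5 1 6 8 4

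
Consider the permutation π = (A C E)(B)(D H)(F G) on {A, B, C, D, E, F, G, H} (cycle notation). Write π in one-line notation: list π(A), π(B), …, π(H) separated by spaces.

C B E H A G F D

Image by image: A↦C, B↦B, C↦E, D↦H, E↦A, F↦G, G↦F, H↦D.
Listing these in domain order gives C B E H A G F D.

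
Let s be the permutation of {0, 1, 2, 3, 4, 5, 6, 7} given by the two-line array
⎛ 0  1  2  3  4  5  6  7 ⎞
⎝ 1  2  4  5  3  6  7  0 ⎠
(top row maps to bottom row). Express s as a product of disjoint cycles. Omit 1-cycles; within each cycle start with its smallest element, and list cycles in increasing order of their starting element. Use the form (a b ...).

(0 1 2 4 3 5 6 7)

Iterating s from 0 gives 0 → 1 → 2 → 4 → 3 → 5 → 6 → 7 → 0; that is the 8-cycle (0 1 2 4 3 5 6 7).
Repeating from the next unused element and collecting all non-trivial cycles gives (0 1 2 4 3 5 6 7).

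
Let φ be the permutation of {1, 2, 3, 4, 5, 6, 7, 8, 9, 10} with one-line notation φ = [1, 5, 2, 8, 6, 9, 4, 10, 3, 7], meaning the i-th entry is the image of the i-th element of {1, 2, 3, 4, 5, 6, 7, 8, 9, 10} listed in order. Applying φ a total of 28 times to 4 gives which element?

4

Tracing 4 → 8 → … returns to 4 after 4 steps, so 4 lies in a 4-cycle (4 8 10 7).
Powers repeat with period 4 on this cycle, and 28 mod 4 = 0, so φ^28(4) = φ^0(4).
So φ^28(4) = 4.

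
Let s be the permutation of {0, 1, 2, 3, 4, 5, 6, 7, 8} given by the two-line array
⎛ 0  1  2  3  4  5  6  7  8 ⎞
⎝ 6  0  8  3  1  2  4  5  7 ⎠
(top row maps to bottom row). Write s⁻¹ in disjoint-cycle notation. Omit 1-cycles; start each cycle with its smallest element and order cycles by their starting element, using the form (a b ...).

(0 1 4 6)(2 5 7 8)

The cycle decomposition of s is (0 6 4 1)(2 8 7 5).
Reversing each cycle (and rotating so the smallest element leads) gives s⁻¹ = (0 1 4 6)(2 5 7 8).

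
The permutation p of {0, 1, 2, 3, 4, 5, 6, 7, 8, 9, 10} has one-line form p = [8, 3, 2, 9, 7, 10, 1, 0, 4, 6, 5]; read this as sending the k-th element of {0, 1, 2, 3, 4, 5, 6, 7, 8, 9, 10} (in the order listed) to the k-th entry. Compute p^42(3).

6

Tracing 3 → 9 → … returns to 3 after 4 steps, so 3 lies in a 4-cycle (1 3 9 6).
On a 4-cycle, p^4 is the identity, so p^42 = p^2 there (42 ≡ 2 mod 4).
Stepping 2 places around the cycle: 3 → 9 → 6.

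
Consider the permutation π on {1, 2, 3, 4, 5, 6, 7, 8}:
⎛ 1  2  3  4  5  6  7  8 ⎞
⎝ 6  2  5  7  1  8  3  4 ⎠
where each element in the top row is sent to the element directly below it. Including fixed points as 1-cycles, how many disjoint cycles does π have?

2

The cycle decomposition is (1 6 8 4 7 3 5)(2), which has 2 cycles (counting 1-cycles).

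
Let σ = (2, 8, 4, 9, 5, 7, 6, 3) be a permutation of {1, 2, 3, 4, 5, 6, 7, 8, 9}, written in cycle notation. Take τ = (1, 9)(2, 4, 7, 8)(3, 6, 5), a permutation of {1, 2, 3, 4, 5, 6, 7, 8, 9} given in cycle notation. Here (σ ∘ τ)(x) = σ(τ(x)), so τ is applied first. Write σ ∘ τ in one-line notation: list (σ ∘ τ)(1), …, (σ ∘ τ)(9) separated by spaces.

(σ ∘ τ)(x) = σ(τ(x)). Computing each image: σ(τ(1)) = σ(9) = 5, σ(τ(2)) = σ(4) = 9, σ(τ(3)) = σ(6) = 3, σ(τ(4)) = σ(7) = 6, σ(τ(5)) = σ(3) = 2, σ(τ(6)) = σ(5) = 7, σ(τ(7)) = σ(8) = 4, σ(τ(8)) = σ(2) = 8, σ(τ(9)) = σ(1) = 1.
Hence σ ∘ τ = [5 9 3 6 2 7 4 8 1].

5 9 3 6 2 7 4 8 1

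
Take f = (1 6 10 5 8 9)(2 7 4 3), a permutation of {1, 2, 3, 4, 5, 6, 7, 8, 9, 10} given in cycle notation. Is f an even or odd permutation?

even

The cycle lengths are 6, 4.
A cycle is odd iff its length is even; f has 2 even-length cycles, so sgn(f) = (−1)^2 and f is even.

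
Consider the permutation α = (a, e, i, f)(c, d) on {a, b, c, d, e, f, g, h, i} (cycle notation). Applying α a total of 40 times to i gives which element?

i

i lies in the 4-cycle (a, e, i, f).
Since the cycle has length 4, α^40 acts on it the same as α^0 (40 mod 4 = 0).
So α^40(i) = i.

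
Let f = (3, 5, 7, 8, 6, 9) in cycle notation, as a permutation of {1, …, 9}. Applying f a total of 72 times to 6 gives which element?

6

6 lies in the 6-cycle (3, 5, 7, 8, 6, 9).
Since the cycle has length 6, f^72 acts on it the same as f^0 (72 mod 6 = 0).
So f^72(6) = 6.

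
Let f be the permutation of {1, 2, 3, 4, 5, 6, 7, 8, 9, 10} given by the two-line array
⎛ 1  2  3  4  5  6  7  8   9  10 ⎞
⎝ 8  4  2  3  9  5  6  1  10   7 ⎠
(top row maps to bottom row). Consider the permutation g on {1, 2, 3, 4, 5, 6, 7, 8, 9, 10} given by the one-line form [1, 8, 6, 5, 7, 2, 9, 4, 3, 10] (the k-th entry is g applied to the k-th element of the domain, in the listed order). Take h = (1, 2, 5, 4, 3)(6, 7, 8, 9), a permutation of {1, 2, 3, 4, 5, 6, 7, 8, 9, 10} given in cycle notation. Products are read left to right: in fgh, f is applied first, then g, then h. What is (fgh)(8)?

(fgh)(8) = h(g(f(8))). f(8) = 1, then g(1) = 1, then h(1) = 2, so the result is 2.

2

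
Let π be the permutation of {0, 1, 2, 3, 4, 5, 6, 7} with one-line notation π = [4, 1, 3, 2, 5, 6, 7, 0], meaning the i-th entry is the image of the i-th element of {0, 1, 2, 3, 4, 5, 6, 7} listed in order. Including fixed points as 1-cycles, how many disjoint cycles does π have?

3

The cycle decomposition is (0, 4, 5, 6, 7)(1)(2, 3), which has 3 cycles (counting 1-cycles).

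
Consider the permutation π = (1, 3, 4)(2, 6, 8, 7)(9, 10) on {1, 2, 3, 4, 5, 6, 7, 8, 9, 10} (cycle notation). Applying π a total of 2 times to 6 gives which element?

7

6 lies in the 4-cycle (2, 6, 8, 7).
Stepping 2 places around the cycle: 6 → 8 → 7.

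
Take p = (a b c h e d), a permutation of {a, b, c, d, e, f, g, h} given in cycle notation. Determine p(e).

d

In the cycle (a b c h e d), e is followed by d, so p(e) = d.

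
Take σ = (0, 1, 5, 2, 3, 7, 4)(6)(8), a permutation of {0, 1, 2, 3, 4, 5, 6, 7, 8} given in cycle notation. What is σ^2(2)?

7

2 lies in the 7-cycle (0, 1, 5, 2, 3, 7, 4).
Stepping 2 places around the cycle: 2 → 3 → 7.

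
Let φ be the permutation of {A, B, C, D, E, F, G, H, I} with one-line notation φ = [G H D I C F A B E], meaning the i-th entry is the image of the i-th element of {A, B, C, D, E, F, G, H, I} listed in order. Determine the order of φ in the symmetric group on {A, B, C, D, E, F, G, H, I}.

4

Writing φ as disjoint cycles, the cycle lengths are 4, 2, 2, 1.
The order of φ is the least common multiple of its cycle lengths: lcm(4, 2, 2) = 4.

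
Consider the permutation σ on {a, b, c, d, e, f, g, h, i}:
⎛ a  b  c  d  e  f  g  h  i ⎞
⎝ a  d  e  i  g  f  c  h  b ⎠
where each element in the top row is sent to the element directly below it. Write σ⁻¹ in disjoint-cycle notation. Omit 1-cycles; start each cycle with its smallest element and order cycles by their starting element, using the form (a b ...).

(b i d)(c g e)

The cycle decomposition of σ is (b d i)(c e g).
The inverse reverses every cycle; in canonical form, σ⁻¹ = (b i d)(c g e).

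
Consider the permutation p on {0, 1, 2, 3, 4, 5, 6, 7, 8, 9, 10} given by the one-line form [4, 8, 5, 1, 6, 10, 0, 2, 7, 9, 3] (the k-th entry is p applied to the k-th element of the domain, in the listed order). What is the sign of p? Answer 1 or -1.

1

In disjoint-cycle form the cycle lengths are 7, 3, 1.
A cycle of length ℓ contributes ℓ−1 transpositions, so p is a product of 6 + 2 = 8 transpositions — even.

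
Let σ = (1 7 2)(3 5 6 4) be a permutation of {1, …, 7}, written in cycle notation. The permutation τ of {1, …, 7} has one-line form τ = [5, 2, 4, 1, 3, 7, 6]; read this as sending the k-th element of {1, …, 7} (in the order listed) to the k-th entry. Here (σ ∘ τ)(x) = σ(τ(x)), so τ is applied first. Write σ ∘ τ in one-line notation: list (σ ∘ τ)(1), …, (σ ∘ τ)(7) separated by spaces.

6 1 3 7 5 2 4

For each element, apply τ then σ: 1 → 5 → 6; 2 → 2 → 1; 3 → 4 → 3; 4 → 1 → 7; 5 → 3 → 5; 6 → 7 → 2; 7 → 6 → 4.
So σ ∘ τ in one-line form is 6 1 3 7 5 2 4.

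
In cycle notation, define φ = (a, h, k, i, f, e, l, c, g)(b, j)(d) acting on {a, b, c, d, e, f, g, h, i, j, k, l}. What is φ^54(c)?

c

c lies in the 9-cycle (a, h, k, i, f, e, l, c, g).
On a 9-cycle, φ^9 is the identity, so φ^54 = φ^0 there (54 ≡ 0 mod 9).
So φ^54(c) = c.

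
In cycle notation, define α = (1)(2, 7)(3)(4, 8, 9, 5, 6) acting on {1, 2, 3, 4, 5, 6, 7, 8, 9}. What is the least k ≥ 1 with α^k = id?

The disjoint cycles have lengths 5, 2, 1, 1.
Since disjoint cycles commute, ord(α) = lcm(5, 2) = 10.

10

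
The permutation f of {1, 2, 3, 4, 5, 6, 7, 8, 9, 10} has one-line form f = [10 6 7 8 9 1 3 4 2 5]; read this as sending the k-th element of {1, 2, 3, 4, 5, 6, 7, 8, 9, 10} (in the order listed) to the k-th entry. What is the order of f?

Decomposing into disjoint cycles gives cycle lengths 6, 2, 2.
The order of f is the least common multiple of its cycle lengths: lcm(6, 2, 2) = 6.

6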